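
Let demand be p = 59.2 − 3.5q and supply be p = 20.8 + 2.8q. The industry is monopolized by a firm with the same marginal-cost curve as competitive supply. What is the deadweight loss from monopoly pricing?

14.93

Competitive equilibrium: 59.2 − 3.5q = 20.8 + 2.8q → q* = 6.0952, p* = 37.8667.
Marginal revenue: MR = 59.2 − 7q. Set MR = MC: 59.2 − 7q = 20.8 + 2.8q → q_m = 3.9184.
Price p_m = 59.2 − 3.5·3.9184 = 45.4856; MC(q_m) = 20.8 + 2.8·3.9184 = 31.7715.
Competitive q* = 6.0952, so Δq = 2.1768; wedge = 45.4856 − 31.7715 = 13.7141.
The triangle = ½ × 2.1768 × 13.7141 = 14.93.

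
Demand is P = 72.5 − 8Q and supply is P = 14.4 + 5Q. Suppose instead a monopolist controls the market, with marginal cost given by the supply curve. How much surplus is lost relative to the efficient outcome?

18.84

Competitive equilibrium: 72.5 − 8Q = 14.4 + 5Q → Q* = 4.4692, P* = 36.7462.
Marginal revenue: MR = 72.5 − 16Q. Set MR = MC: 72.5 − 16Q = 14.4 + 5Q → Q_m = 2.7667.
Price P_m = 72.5 − 8·2.7667 = 50.3664; MC(Q_m) = 14.4 + 5·2.7667 = 28.2335.
Competitive Q* = 4.4692, so ΔQ = 1.7025; wedge = 50.3664 − 28.2335 = 22.1329.
The triangle = ½ × 1.7025 × 22.1329 = 18.84.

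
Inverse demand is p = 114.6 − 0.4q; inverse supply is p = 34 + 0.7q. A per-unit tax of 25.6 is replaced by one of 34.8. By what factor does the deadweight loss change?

1.848

Competitive equilibrium: 114.6 − 0.4q = 34 + 0.7q → q* = 73.2727, p* = 85.2909.
For a per-unit tax t: Δq = t/1.1, so DWL = ½·t·(t/1.1) = t²/2.2.
At t = 25.6: DWL = 297.891. At t = 34.8: DWL = 550.473.
Ratio = (34.8/25.6)² = 1.848.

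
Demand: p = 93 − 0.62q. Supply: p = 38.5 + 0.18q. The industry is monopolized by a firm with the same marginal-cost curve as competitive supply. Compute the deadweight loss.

Competitive equilibrium: 93 − 0.62q = 38.5 + 0.18q → q* = 68.125, p* = 50.7625.
Marginal revenue: MR = 93 − 1.24q. Set MR = MC: 93 − 1.24q = 38.5 + 0.18q → q_m = 38.3803.
Price p_m = 93 − 0.62·38.3803 = 69.2042; MC(q_m) = 38.5 + 0.18·38.3803 = 45.4085.
Competitive q* = 68.125, so Δq = 29.7447; wedge = 69.2042 − 45.4085 = 23.7957.
Deadweight loss = ½ × 29.7447 × 23.7957 = 353.90.

353.90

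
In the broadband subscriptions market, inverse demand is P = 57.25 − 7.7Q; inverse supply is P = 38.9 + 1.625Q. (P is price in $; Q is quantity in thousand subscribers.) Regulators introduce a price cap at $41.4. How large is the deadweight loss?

$0.86 thousand

Competitive equilibrium: 57.25 − 7.7Q = 38.9 + 1.625Q → Q* = 1.9678, P* = 42.0977.
At the ceiling P = 41.4, quantity supplied = (41.4 − 38.9)/1.625 = 1.5385.
Willingness to pay at Q' = 1.5385: 57.25 − 7.7·1.5385 = 45.4036.
ΔQ = 1.9678 − 1.5385 = 0.4293; wedge = 45.4036 − 41.4 = 4.0036.
DWL = ½ × 0.4293 × 4.0036 = $0.86 thousand.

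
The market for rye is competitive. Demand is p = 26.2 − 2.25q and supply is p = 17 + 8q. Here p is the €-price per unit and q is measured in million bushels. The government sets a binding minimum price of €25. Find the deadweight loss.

€0.68 million

Competitive equilibrium: 26.2 − 2.25q = 17 + 8q → q* = 0.8976, p* = 24.1805.
At the floor p = 25, quantity demanded = (26.2 − 25)/2.25 = 0.5333.
Sellers' marginal cost at q' = 0.5333: 17 + 8·0.5333 = 21.2664.
Δq = 0.8976 − 0.5333 = 0.3643; wedge = 25 − 21.2664 = 3.7336.
DWL = ½ × 0.3643 × 3.7336 = €0.68 million.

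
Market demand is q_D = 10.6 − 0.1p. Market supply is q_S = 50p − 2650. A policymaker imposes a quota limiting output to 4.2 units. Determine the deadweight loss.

5.95

In inverse form: demand p = 106 − 10q, supply p = 53 + 0.02q.
Competitive equilibrium: 106 − 10q = 53 + 0.02q → q* = 5.2894, p* = 53.1058.
At q = 4.2: demand price = 106 − 10·4.2 = 64; supply price = 53 + 0.02·4.2 = 53.084.
Δq = 5.2894 − 4.2 = 1.0894; wedge = 64 − 53.084 = 10.916.
DWL = ½ × 1.0894 × 10.916 = 5.95.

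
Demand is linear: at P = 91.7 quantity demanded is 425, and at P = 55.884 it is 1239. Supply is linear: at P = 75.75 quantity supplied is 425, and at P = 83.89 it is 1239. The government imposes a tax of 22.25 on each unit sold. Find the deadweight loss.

Demand slope = (55.884 − 91.7)/(1239 − 425) = −0.044, so P = 110.4 − 0.044Q.
Supply slope = (83.89 − 75.75)/(1239 − 425) = 0.01, so P = 71.5 + 0.01Q.
Competitive equilibrium: 110.4 − 0.044Q = 71.5 + 0.01Q → Q* = 720.3704, P* = 78.7037.
With the tax, the buyer price exceeds the seller price by 22.25: (110.4 − 0.044Q) − (71.5 + 0.01Q) = 22.25 → Q' = 308.3333.
ΔQ = 720.3704 − 308.3333 = 412.0371; the wedge equals the tax, 22.25.
Deadweight loss = ½ × 412.0371 × 22.25 = 4583.91.

4583.91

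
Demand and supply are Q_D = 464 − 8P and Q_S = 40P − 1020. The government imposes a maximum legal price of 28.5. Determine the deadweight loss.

700.83

In inverse form: demand P = 58 − 0.125Q, supply P = 25.5 + 0.025Q.
Competitive equilibrium: 58 − 0.125Q = 25.5 + 0.025Q → Q* = 216.6667, P* = 30.9167.
At the ceiling P = 28.5, quantity supplied = (28.5 − 25.5)/0.025 = 120.
Willingness to pay at Q' = 120: 58 − 0.125·120 = 43.
ΔQ = 216.6667 − 120 = 96.6667; wedge = 43 − 28.5 = 14.5.
The triangle = ½ × 96.6667 × 14.5 = 700.83.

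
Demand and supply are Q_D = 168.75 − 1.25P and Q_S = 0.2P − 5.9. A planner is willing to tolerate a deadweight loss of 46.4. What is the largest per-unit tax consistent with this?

In inverse form: demand P = 135 − 0.8Q, supply P = 29.5 + 5Q.
Competitive equilibrium: 135 − 0.8Q = 29.5 + 5Q → Q* = 18.1897, P* = 120.4483.
A tax t gives ΔQ = t/5.8 and wedge t, so DWL = t²/11.6.
t²/11.6 = 46.4 → t² = 538.24 → t = 23.2.

23.2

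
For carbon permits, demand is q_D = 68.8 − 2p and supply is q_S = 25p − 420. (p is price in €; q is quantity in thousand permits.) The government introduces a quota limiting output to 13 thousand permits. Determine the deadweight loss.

€103.64 thousand

In inverse form: demand p = 34.4 − 0.5q, supply p = 16.8 + 0.04q.
Competitive equilibrium: 34.4 − 0.5q = 16.8 + 0.04q → q* = 32.5926, p* = 18.1037.
At q = 13: demand price = 34.4 − 0.5·13 = 27.9; supply price = 16.8 + 0.04·13 = 17.32.
Δq = 32.5926 − 13 = 19.5926; wedge = 27.9 − 17.32 = 10.58.
DWL = ½ × 19.5926 × 10.58 = €103.64 thousand.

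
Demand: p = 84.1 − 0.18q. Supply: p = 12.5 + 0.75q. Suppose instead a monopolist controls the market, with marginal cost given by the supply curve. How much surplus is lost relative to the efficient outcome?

72.48

Competitive equilibrium: 84.1 − 0.18q = 12.5 + 0.75q → q* = 76.9892, p* = 70.2419.
Marginal revenue: MR = 84.1 − 0.36q. Set MR = MC: 84.1 − 0.36q = 12.5 + 0.75q → q_m = 64.5045.
Price p_m = 84.1 − 0.18·64.5045 = 72.4892; MC(q_m) = 12.5 + 0.75·64.5045 = 60.8784.
Competitive q* = 76.9892, so Δq = 12.4847; wedge = 72.4892 − 60.8784 = 11.6108.
The triangle = ½ × 12.4847 × 11.6108 = 72.48.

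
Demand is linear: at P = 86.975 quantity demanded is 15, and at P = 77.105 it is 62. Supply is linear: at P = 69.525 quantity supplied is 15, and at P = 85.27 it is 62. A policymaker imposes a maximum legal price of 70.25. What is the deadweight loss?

242.87

Demand slope = (77.105 − 86.975)/(62 − 15) = −0.21, so P = 90.125 − 0.21Q.
Supply slope = (85.27 − 69.525)/(62 − 15) = 0.335, so P = 64.5 + 0.335Q.
Competitive equilibrium: 90.125 − 0.21Q = 64.5 + 0.335Q → Q* = 47.0183, P* = 80.2511.
At the ceiling P = 70.25, quantity supplied = (70.25 − 64.5)/0.335 = 17.1642.
Willingness to pay at Q' = 17.1642: 90.125 − 0.21·17.1642 = 86.5205.
ΔQ = 47.0183 − 17.1642 = 29.8541; wedge = 86.5205 − 70.25 = 16.2705.
Deadweight loss = ½ × 29.8541 × 16.2705 = 242.87.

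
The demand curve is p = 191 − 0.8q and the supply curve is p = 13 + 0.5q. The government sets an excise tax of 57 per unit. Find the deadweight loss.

1249.62

Competitive equilibrium: 191 − 0.8q = 13 + 0.5q → q* = 136.9231, p* = 81.4615.
With the tax, the buyer price exceeds the seller price by 57: (191 − 0.8q) − (13 + 0.5q) = 57 → q' = 93.0769.
Δq = 136.9231 − 93.0769 = 43.8462; the wedge equals the tax, 57.
DWL = ½ × 43.8462 × 57 = 1249.62.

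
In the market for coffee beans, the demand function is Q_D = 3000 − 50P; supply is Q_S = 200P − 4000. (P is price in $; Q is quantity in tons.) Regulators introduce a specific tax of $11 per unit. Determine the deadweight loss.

In inverse form: demand P = 60 − 0.02Q, supply P = 20 + 0.005Q.
Competitive equilibrium: 60 − 0.02Q = 20 + 0.005Q → Q* = 1600, P* = 28.
With the tax, the buyer price exceeds the seller price by 11: (60 − 0.02Q) − (20 + 0.005Q) = 11 → Q' = 1160.
ΔQ = 1600 − 1160 = 440; the wedge equals the tax, 11.
Welfare loss = ½ × 440 × 11 = $2420.

$2420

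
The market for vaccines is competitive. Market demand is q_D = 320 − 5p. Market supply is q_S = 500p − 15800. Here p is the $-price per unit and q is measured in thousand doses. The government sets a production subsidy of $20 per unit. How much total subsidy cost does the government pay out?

In inverse form: demand p = 64 − 0.2q, supply p = 31.6 + 0.002q.
Competitive equilibrium: 64 − 0.2q = 31.6 + 0.002q → q* = 160.396, p* = 31.9208.
The subsidy lowers effective supply by 20: p = 11.6 + 0.002q.
New quantity: 64 − 0.2q = 11.6 + 0.002q → q' = 259.4059.
Total subsidy cost = 20 × 259.4059 = $5188.12 thousand.

$5188.12 thousand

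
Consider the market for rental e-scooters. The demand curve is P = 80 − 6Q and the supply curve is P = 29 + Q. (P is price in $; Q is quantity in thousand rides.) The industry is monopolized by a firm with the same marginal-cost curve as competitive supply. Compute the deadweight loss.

$39.58 thousand

Competitive equilibrium: 80 − 6Q = 29 + Q → Q* = 7.28571, P* = 36.28571.
Marginal revenue: MR = 80 − 12Q. Set MR = MC: 80 − 12Q = 29 + Q → Q_m = 3.92308.
Price P_m = 80 − 6·3.92308 = 56.46152; MC(Q_m) = 29 + 1·3.92308 = 32.92308.
Competitive Q* = 7.28571, so ΔQ = 3.36263; wedge = 56.46152 − 32.92308 = 23.53844.
DWL = ½ × 3.36263 × 23.53844 = $39.58 thousand.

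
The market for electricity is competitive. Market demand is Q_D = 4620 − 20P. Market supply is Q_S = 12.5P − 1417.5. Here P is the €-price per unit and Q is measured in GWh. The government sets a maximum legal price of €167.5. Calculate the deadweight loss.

In inverse form: demand P = 231 − 0.05Q, supply P = 113.4 + 0.08Q.
Competitive equilibrium: 231 − 0.05Q = 113.4 + 0.08Q → Q* = 904.6154, P* = 185.7692.
At the ceiling P = 167.5, quantity supplied = (167.5 − 113.4)/0.08 = 676.25.
Willingness to pay at Q' = 676.25: 231 − 0.05·676.25 = 197.1875.
ΔQ = 904.6154 − 676.25 = 228.3654; wedge = 197.1875 − 167.5 = 29.6875.
The triangle = ½ × 228.3654 × 29.6875 = €3389.80.

€3389.80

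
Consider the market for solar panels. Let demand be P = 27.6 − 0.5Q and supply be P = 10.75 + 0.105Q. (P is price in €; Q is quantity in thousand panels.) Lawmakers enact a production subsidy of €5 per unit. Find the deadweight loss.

Competitive equilibrium: 27.6 − 0.5Q = 10.75 + 0.105Q → Q* = 27.8512, P* = 13.6744.
The subsidy lowers effective supply by 5: P = 5.75 + 0.105Q.
New quantity: 27.6 − 0.5Q = 5.75 + 0.105Q → Q' = 36.1157.
Overproduction ΔQ = 36.1157 − 27.8512 = 8.2645; wedge = subsidy = 5.
The triangle = ½ × 8.2645 × 5 = €20.66 thousand.

€20.66 thousand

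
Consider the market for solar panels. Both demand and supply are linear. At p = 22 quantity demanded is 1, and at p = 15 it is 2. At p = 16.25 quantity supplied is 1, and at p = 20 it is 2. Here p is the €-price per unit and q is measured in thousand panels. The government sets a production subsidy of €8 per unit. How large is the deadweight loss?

Demand slope = (15 − 22)/(2 − 1) = −7, so p = 29 − 7q.
Supply slope = (20 − 16.25)/(2 − 1) = 3.75, so p = 12.5 + 3.75q.
Competitive equilibrium: 29 − 7q = 12.5 + 3.75q → q* = 1.5349, p* = 18.2558.
The subsidy lowers effective supply by 8: p = 4.5 + 3.75q.
New quantity: 29 − 7q = 4.5 + 3.75q → q' = 2.2791.
Overproduction Δq = 2.2791 − 1.5349 = 0.7442; wedge = subsidy = 8.
Welfare loss = ½ × 0.7442 × 8 = €2.98 thousand.

€2.98 thousand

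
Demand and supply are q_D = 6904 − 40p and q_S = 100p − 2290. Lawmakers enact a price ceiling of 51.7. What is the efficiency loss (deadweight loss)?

34160.14

In inverse form: demand p = 172.6 − 0.025q, supply p = 22.9 + 0.01q.
Competitive equilibrium: 172.6 − 0.025q = 22.9 + 0.01q → q* = 4277.1429, p* = 65.6714.
At the ceiling p = 51.7, quantity supplied = (51.7 − 22.9)/0.01 = 2880.
Willingness to pay at q' = 2880: 172.6 − 0.025·2880 = 100.6.
Δq = 4277.1429 − 2880 = 1397.1429; wedge = 100.6 − 51.7 = 48.9.
The triangle = ½ × 1397.1429 × 48.9 = 34160.14.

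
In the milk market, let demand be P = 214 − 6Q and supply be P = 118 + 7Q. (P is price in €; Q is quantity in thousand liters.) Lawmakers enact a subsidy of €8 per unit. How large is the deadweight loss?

€2.46 thousand

Competitive equilibrium: 214 − 6Q = 118 + 7Q → Q* = 7.3846, P* = 169.6923.
The subsidy lowers effective supply by 8: P = 110 + 7Q.
New quantity: 214 − 6Q = 110 + 7Q → Q' = 8.
Overproduction ΔQ = 8 − 7.3846 = 0.6154; wedge = subsidy = 8.
Deadweight loss = ½ × 0.6154 × 8 = €2.46 thousand.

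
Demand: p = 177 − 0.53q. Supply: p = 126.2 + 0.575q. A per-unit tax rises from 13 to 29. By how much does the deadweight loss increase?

Competitive equilibrium: 177 − 0.53q = 126.2 + 0.575q → q* = 45.9729, p* = 152.6344.
For a per-unit tax t: Δq = t/1.105, so DWL = ½·t·(t/1.105) = t²/2.21.
At t = 13: DWL = 76.471. At t = 29: DWL = 380.543.
Increase = 380.543 − 76.471 = 304.07.

304.07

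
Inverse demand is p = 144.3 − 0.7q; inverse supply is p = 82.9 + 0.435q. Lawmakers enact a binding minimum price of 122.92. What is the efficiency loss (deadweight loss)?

Competitive equilibrium: 144.3 − 0.7q = 82.9 + 0.435q → q* = 54.09692, p* = 106.43216.
At the floor p = 122.92, quantity demanded = (144.3 − 122.92)/0.7 = 30.54286.
Sellers' marginal cost at q' = 30.54286: 82.9 + 0.435·30.54286 = 96.18614.
Δq = 54.09692 − 30.54286 = 23.55406; wedge = 122.92 − 96.18614 = 26.73386.
The triangle = ½ × 23.55406 × 26.73386 = 314.85.

314.85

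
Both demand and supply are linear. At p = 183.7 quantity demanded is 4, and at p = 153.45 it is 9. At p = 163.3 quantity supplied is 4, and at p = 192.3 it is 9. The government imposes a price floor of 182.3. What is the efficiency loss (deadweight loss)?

13.16

Demand slope = (153.45 − 183.7)/(9 − 4) = −6.05, so p = 207.9 − 6.05q.
Supply slope = (192.3 − 163.3)/(9 − 4) = 5.8, so p = 140.1 + 5.8q.
Competitive equilibrium: 207.9 − 6.05q = 140.1 + 5.8q → q* = 5.7215, p* = 173.2848.
At the floor p = 182.3, quantity demanded = (207.9 − 182.3)/6.05 = 4.2314.
Sellers' marginal cost at q' = 4.2314: 140.1 + 5.8·4.2314 = 164.6421.
Δq = 5.7215 − 4.2314 = 1.4901; wedge = 182.3 − 164.6421 = 17.6579.
Welfare loss = ½ × 1.4901 × 17.6579 = 13.16.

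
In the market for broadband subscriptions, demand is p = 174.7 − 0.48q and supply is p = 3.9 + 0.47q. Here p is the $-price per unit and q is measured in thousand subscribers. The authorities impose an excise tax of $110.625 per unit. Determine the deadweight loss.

Competitive equilibrium: 174.7 − 0.48q = 3.9 + 0.47q → q* = 179.7895, p* = 88.4011.
With the tax, the buyer price exceeds the seller price by 110.625: (174.7 − 0.48q) − (3.9 + 0.47q) = 110.625 → q' = 63.3421.
Δq = 179.7895 − 63.3421 = 116.4474; the wedge equals the tax, 110.625.
The triangle = ½ × 116.4474 × 110.625 = $6441 thousand.

$6441 thousand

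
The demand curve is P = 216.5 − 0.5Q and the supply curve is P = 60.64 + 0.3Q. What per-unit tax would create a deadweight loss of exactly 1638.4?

51.2

Competitive equilibrium: 216.5 − 0.5Q = 60.64 + 0.3Q → Q* = 194.825, P* = 119.0875.
A tax t gives ΔQ = t/0.8 and wedge t, so DWL = t²/1.6.
t²/1.6 = 1638.4 → t² = 2621.44 → t = 51.2.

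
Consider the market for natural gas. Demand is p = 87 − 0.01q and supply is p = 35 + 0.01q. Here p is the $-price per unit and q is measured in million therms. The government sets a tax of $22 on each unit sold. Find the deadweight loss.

Competitive equilibrium: 87 − 0.01q = 35 + 0.01q → q* = 2600, p* = 61.
With the tax, the buyer price exceeds the seller price by 22: (87 − 0.01q) − (35 + 0.01q) = 22 → q' = 1500.
Δq = 2600 − 1500 = 1100; the wedge equals the tax, 22.
The triangle = ½ × 1100 × 22 = $12100 million.

$12100 million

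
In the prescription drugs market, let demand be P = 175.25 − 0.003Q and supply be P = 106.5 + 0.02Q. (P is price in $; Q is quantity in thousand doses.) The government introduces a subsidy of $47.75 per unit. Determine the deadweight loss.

Competitive equilibrium: 175.25 − 0.003Q = 106.5 + 0.02Q → Q* = 2989.1304, P* = 166.2826.
The subsidy lowers effective supply by 47.75: P = 58.75 + 0.02Q.
New quantity: 175.25 − 0.003Q = 58.75 + 0.02Q → Q' = 5065.2174.
Overproduction ΔQ = 5065.2174 − 2989.1304 = 2076.087; wedge = subsidy = 47.75.
DWL = ½ × 2076.087 × 47.75 = $49566.58 thousand.

$49566.58 thousand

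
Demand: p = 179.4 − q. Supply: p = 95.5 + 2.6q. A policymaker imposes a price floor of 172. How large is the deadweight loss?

Competitive equilibrium: 179.4 − q = 95.5 + 2.6q → q* = 23.3056, p* = 156.0944.
At the floor p = 172, quantity demanded = (179.4 − 172)/1 = 7.4.
Sellers' marginal cost at q' = 7.4: 95.5 + 2.6·7.4 = 114.74.
Δq = 23.3056 − 7.4 = 15.9056; wedge = 172 − 114.74 = 57.26.
Welfare loss = ½ × 15.9056 × 57.26 = 455.38.

455.38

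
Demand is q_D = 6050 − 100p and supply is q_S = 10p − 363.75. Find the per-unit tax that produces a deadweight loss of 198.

6.6

In inverse form: demand p = 60.5 − 0.01q, supply p = 36.375 + 0.1q.
Competitive equilibrium: 60.5 − 0.01q = 36.375 + 0.1q → q* = 219.3182, p* = 58.3068.
A tax t gives Δq = t/0.11 and wedge t, so DWL = t²/0.22.
t²/0.22 = 198 → t² = 43.56 → t = 6.6.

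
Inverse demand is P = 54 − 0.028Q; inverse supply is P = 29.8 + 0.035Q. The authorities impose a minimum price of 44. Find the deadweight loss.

Competitive equilibrium: 54 − 0.028Q = 29.8 + 0.035Q → Q* = 384.127, P* = 43.2444.
At the floor P = 44, quantity demanded = (54 − 44)/0.028 = 357.1429.
Sellers' marginal cost at Q' = 357.1429: 29.8 + 0.035·357.1429 = 42.3.
ΔQ = 384.127 − 357.1429 = 26.9841; wedge = 44 − 42.3 = 1.7.
DWL = ½ × 26.9841 × 1.7 = 22.94.

22.94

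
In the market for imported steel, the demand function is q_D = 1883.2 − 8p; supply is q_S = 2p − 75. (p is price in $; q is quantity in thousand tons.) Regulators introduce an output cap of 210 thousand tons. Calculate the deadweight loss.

$3553.778 thousand

In inverse form: demand p = 235.4 − 0.125q, supply p = 37.5 + 0.5q.
Competitive equilibrium: 235.4 − 0.125q = 37.5 + 0.5q → q* = 316.64, p* = 195.82.
At q = 210: demand price = 235.4 − 0.125·210 = 209.15; supply price = 37.5 + 0.5·210 = 142.5.
Δq = 316.64 − 210 = 106.64; wedge = 209.15 − 142.5 = 66.65.
DWL = ½ × 106.64 × 66.65 = $3553.778 thousand.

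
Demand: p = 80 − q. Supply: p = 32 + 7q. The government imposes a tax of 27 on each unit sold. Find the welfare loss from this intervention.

Competitive equilibrium: 80 − q = 32 + 7q → q* = 6, p* = 74.
With the tax, the buyer price exceeds the seller price by 27: (80 − q) − (32 + 7q) = 27 → q' = 2.625.
Δq = 6 − 2.625 = 3.375; the wedge equals the tax, 27.
Welfare loss = ½ × 3.375 × 27 = 45.56.

45.56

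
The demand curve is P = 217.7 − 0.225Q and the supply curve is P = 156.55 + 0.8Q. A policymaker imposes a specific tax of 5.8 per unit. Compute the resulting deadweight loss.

Competitive equilibrium: 217.7 − 0.225Q = 156.55 + 0.8Q → Q* = 59.6585, P* = 204.2768.
With the tax, the buyer price exceeds the seller price by 5.8: (217.7 − 0.225Q) − (156.55 + 0.8Q) = 5.8 → Q' = 54.
ΔQ = 59.6585 − 54 = 5.6585; the wedge equals the tax, 5.8.
Deadweight loss = ½ × 5.6585 × 5.8 = 16.41.

16.41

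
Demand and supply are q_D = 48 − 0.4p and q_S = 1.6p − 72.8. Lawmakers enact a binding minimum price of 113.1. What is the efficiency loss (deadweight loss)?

In inverse form: demand p = 120 − 2.5q, supply p = 45.5 + 0.625q.
Competitive equilibrium: 120 − 2.5q = 45.5 + 0.625q → q* = 23.84, p* = 60.4.
At the floor p = 113.1, quantity demanded = (120 − 113.1)/2.5 = 2.76.
Sellers' marginal cost at q' = 2.76: 45.5 + 0.625·2.76 = 47.225.
Δq = 23.84 − 2.76 = 21.08; wedge = 113.1 − 47.225 = 65.875.
DWL = ½ × 21.08 × 65.875 = 694.32.

694.32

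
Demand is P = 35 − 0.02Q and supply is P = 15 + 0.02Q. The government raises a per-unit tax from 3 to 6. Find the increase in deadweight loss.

337.50

Competitive equilibrium: 35 − 0.02Q = 15 + 0.02Q → Q* = 500, P* = 25.
For a per-unit tax t: ΔQ = t/0.04, so DWL = ½·t·(t/0.04) = t²/0.08.
At t = 3: DWL = 112.5. At t = 6: DWL = 450.
Increase = 450 − 112.5 = 337.50.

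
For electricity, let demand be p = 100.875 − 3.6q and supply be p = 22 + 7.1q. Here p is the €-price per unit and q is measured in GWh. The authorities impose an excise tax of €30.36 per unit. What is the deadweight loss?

Competitive equilibrium: 100.875 − 3.6q = 22 + 7.1q → q* = 7.3715, p* = 74.3376.
With the tax, the buyer price exceeds the seller price by 30.36: (100.875 − 3.6q) − (22 + 7.1q) = 30.36 → q' = 4.5341.
Δq = 7.3715 − 4.5341 = 2.8374; the wedge equals the tax, 30.36.
Deadweight loss = ½ × 2.8374 × 30.36 = €43.07.

€43.07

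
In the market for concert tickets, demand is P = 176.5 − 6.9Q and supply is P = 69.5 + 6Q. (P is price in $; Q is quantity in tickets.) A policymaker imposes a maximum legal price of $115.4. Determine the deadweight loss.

$2.68

Competitive equilibrium: 176.5 − 6.9Q = 69.5 + 6Q → Q* = 8.2946, P* = 119.2674.
At the ceiling P = 115.4, quantity supplied = (115.4 − 69.5)/6 = 7.65.
Willingness to pay at Q' = 7.65: 176.5 − 6.9·7.65 = 123.715.
ΔQ = 8.2946 − 7.65 = 0.6446; wedge = 123.715 − 115.4 = 8.315.
Deadweight loss = ½ × 0.6446 × 8.315 = $2.68.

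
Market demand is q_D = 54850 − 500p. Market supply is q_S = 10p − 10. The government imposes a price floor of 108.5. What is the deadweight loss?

In inverse form: demand p = 109.7 − 0.002q, supply p = 1 + 0.1q.
Competitive equilibrium: 109.7 − 0.002q = 1 + 0.1q → q* = 1065.6863, p* = 107.5686.
At the floor p = 108.5, quantity demanded = (109.7 − 108.5)/0.002 = 600.
Sellers' marginal cost at q' = 600: 1 + 0.1·600 = 61.
Δq = 1065.6863 − 600 = 465.6863; wedge = 108.5 − 61 = 47.5.
Welfare loss = ½ × 465.6863 × 47.5 = 11060.05.

11060.05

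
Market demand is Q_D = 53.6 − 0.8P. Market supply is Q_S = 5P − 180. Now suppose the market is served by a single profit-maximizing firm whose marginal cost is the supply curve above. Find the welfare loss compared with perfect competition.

In inverse form: demand P = 67 − 1.25Q, supply P = 36 + 0.2Q.
Competitive equilibrium: 67 − 1.25Q = 36 + 0.2Q → Q* = 21.3793, P* = 40.2759.
Marginal revenue: MR = 67 − 2.5Q. Set MR = MC: 67 − 2.5Q = 36 + 0.2Q → Q_m = 11.4815.
Price P_m = 67 − 1.25·11.4815 = 52.6481; MC(Q_m) = 36 + 0.2·11.4815 = 38.2963.
Competitive Q* = 21.3793, so ΔQ = 9.8978; wedge = 52.6481 − 38.2963 = 14.3518.
Welfare loss = ½ × 9.8978 × 14.3518 = 71.03.

71.03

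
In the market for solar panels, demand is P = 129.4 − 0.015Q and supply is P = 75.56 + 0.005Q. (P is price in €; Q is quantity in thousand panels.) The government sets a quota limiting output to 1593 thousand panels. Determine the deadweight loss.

€12078.01 thousand

Competitive equilibrium: 129.4 − 0.015Q = 75.56 + 0.005Q → Q* = 2692, P* = 89.02.
At Q = 1593: demand price = 129.4 − 0.015·1593 = 105.505; supply price = 75.56 + 0.005·1593 = 83.525.
ΔQ = 2692 − 1593 = 1099; wedge = 105.505 − 83.525 = 21.98.
DWL = ½ × 1099 × 21.98 = €12078.01 thousand.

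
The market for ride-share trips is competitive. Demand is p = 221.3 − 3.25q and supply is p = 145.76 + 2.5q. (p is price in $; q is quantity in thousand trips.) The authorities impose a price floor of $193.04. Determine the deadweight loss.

$56.73 thousand

Competitive equilibrium: 221.3 − 3.25q = 145.76 + 2.5q → q* = 13.1374, p* = 178.6035.
At the floor p = 193.04, quantity demanded = (221.3 − 193.04)/3.25 = 8.6954.
Sellers' marginal cost at q' = 8.6954: 145.76 + 2.5·8.6954 = 167.4985.
Δq = 13.1374 − 8.6954 = 4.442; wedge = 193.04 − 167.4985 = 25.5415.
Welfare loss = ½ × 4.442 × 25.5415 = $56.73 thousand.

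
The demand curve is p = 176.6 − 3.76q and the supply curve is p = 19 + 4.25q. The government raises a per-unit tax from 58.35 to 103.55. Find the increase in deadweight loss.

456.80

Competitive equilibrium: 176.6 − 3.76q = 19 + 4.25q → q* = 19.6754, p* = 102.6205.
For a per-unit tax t: Δq = t/8.01, so DWL = ½·t·(t/8.01) = t²/16.02.
At t = 58.35: DWL = 212.529. At t = 103.55: DWL = 669.326.
Increase = 669.326 − 212.529 = 456.80.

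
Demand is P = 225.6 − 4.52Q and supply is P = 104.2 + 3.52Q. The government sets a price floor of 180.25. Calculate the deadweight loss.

Competitive equilibrium: 225.6 − 4.52Q = 104.2 + 3.52Q → Q* = 15.0995, P* = 157.3502.
At the floor P = 180.25, quantity demanded = (225.6 − 180.25)/4.52 = 10.0332.
Sellers' marginal cost at Q' = 10.0332: 104.2 + 3.52·10.0332 = 139.5169.
ΔQ = 15.0995 − 10.0332 = 5.0663; wedge = 180.25 − 139.5169 = 40.7331.
The triangle = ½ × 5.0663 × 40.7331 = 103.18.

103.18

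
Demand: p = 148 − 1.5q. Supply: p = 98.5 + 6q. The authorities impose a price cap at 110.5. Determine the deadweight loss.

Competitive equilibrium: 148 − 1.5q = 98.5 + 6q → q* = 6.6, p* = 138.1.
At the ceiling p = 110.5, quantity supplied = (110.5 − 98.5)/6 = 2.
Willingness to pay at q' = 2: 148 − 1.5·2 = 145.
Δq = 6.6 − 2 = 4.6; wedge = 145 − 110.5 = 34.5.
The triangle = ½ × 4.6 × 34.5 = 79.35.

79.35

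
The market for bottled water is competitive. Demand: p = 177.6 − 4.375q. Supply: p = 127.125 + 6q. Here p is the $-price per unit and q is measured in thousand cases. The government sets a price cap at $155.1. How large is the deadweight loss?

$0.21 thousand

Competitive equilibrium: 177.6 − 4.375q = 127.125 + 6q → q* = 4.8651, p* = 156.3154.
At the ceiling p = 155.1, quantity supplied = (155.1 − 127.125)/6 = 4.6625.
Willingness to pay at q' = 4.6625: 177.6 − 4.375·4.6625 = 157.2016.
Δq = 4.8651 − 4.6625 = 0.2026; wedge = 157.2016 − 155.1 = 2.1016.
The triangle = ½ × 0.2026 × 2.1016 = $0.21 thousand.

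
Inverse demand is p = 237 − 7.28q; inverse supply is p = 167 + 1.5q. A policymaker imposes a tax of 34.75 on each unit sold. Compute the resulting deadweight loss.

68.77

Competitive equilibrium: 237 − 7.28q = 167 + 1.5q → q* = 7.9727, p* = 178.959.
With the tax, the buyer price exceeds the seller price by 34.75: (237 − 7.28q) − (167 + 1.5q) = 34.75 → q' = 4.0148.
Δq = 7.9727 − 4.0148 = 3.9579; the wedge equals the tax, 34.75.
Welfare loss = ½ × 3.9579 × 34.75 = 68.77.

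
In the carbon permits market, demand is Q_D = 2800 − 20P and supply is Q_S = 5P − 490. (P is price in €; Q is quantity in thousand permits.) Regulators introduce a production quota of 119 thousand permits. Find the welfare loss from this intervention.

In inverse form: demand P = 140 − 0.05Q, supply P = 98 + 0.2Q.
Competitive equilibrium: 140 − 0.05Q = 98 + 0.2Q → Q* = 168, P* = 131.6.
At Q = 119: demand price = 140 − 0.05·119 = 134.05; supply price = 98 + 0.2·119 = 121.8.
ΔQ = 168 − 119 = 49; wedge = 134.05 − 121.8 = 12.25.
DWL = ½ × 49 × 12.25 = €300.125 thousand.

€300.125 thousand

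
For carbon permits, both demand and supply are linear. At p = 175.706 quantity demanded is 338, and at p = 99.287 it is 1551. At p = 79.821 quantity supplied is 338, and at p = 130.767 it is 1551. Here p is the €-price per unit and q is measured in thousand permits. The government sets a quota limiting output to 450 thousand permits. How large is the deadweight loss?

€33700.07 thousand

Demand slope = (99.287 − 175.706)/(1551 − 338) = −0.063, so p = 197 − 0.063q.
Supply slope = (130.767 − 79.821)/(1551 − 338) = 0.042, so p = 65.625 + 0.042q.
Competitive equilibrium: 197 − 0.063q = 65.625 + 0.042q → q* = 1251.19048, p* = 118.175.
At q = 450: demand price = 197 − 0.063·450 = 168.65; supply price = 65.625 + 0.042·450 = 84.525.
Δq = 1251.19048 − 450 = 801.19048; wedge = 168.65 − 84.525 = 84.125.
DWL = ½ × 801.19048 × 84.125 = €33700.07 thousand.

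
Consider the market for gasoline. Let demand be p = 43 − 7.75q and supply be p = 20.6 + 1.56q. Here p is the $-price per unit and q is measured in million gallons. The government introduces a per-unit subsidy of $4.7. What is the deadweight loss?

$1.19 million

Competitive equilibrium: 43 − 7.75q = 20.6 + 1.56q → q* = 2.406, p* = 24.3534.
The subsidy lowers effective supply by 4.7: p = 15.9 + 1.56q.
New quantity: 43 − 7.75q = 15.9 + 1.56q → q' = 2.9108.
Overproduction Δq = 2.9108 − 2.406 = 0.5048; wedge = subsidy = 4.7.
The triangle = ½ × 0.5048 × 4.7 = $1.19 million.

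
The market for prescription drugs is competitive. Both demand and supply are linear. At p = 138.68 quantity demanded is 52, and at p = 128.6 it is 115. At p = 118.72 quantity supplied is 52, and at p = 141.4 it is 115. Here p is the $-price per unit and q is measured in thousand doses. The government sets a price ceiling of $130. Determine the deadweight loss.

$12.93 thousand

Demand slope = (128.6 − 138.68)/(115 − 52) = −0.16, so p = 147 − 0.16q.
Supply slope = (141.4 − 118.72)/(115 − 52) = 0.36, so p = 100 + 0.36q.
Competitive equilibrium: 147 − 0.16q = 100 + 0.36q → q* = 90.3846, p* = 132.5385.
At the ceiling p = 130, quantity supplied = (130 − 100)/0.36 = 83.3333.
Willingness to pay at q' = 83.3333: 147 − 0.16·83.3333 = 133.6667.
Δq = 90.3846 − 83.3333 = 7.0513; wedge = 133.6667 − 130 = 3.6667.
DWL = ½ × 7.0513 × 3.6667 = $12.93 thousand.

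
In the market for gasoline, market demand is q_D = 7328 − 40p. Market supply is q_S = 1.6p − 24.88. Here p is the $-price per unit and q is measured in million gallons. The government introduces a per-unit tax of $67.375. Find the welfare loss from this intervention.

$3491.84 million

In inverse form: demand p = 183.2 − 0.025q, supply p = 15.55 + 0.625q.
Competitive equilibrium: 183.2 − 0.025q = 15.55 + 0.625q → q* = 257.9231, p* = 176.7519.
With the tax, the buyer price exceeds the seller price by 67.375: (183.2 − 0.025q) − (15.55 + 0.625q) = 67.375 → q' = 154.2692.
Δq = 257.9231 − 154.2692 = 103.6539; the wedge equals the tax, 67.375.
DWL = ½ × 103.6539 × 67.375 = $3491.84 million.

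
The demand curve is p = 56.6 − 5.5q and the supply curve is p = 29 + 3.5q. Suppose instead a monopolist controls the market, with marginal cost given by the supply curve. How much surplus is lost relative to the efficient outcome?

Competitive equilibrium: 56.6 − 5.5q = 29 + 3.5q → q* = 3.0667, p* = 39.7333.
Marginal revenue: MR = 56.6 − 11q. Set MR = MC: 56.6 − 11q = 29 + 3.5q → q_m = 1.9034.
Price p_m = 56.6 − 5.5·1.9034 = 46.1313; MC(q_m) = 29 + 3.5·1.9034 = 35.6619.
Competitive q* = 3.0667, so Δq = 1.1633; wedge = 46.1313 − 35.6619 = 10.4694.
DWL = ½ × 1.1633 × 10.4694 = 6.09.

6.09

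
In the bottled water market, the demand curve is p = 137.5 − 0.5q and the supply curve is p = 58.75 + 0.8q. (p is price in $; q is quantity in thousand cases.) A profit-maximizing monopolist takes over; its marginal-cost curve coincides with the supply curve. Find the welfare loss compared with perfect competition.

$184.04 thousand

Competitive equilibrium: 137.5 − 0.5q = 58.75 + 0.8q → q* = 60.5769, p* = 107.2115.
Marginal revenue: MR = 137.5 − q. Set MR = MC: 137.5 − q = 58.75 + 0.8q → q_m = 43.75.
Price p_m = 137.5 − 0.5·43.75 = 115.625; MC(q_m) = 58.75 + 0.8·43.75 = 93.75.
Competitive q* = 60.5769, so Δq = 16.8269; wedge = 115.625 − 93.75 = 21.875.
Deadweight loss = ½ × 16.8269 × 21.875 = $184.04 thousand.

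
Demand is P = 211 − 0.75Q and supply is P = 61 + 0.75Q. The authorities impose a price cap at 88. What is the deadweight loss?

3072

Competitive equilibrium: 211 − 0.75Q = 61 + 0.75Q → Q* = 100, P* = 136.
At the ceiling P = 88, quantity supplied = (88 − 61)/0.75 = 36.
Willingness to pay at Q' = 36: 211 − 0.75·36 = 184.
ΔQ = 100 − 36 = 64; wedge = 184 − 88 = 96.
Deadweight loss = ½ × 64 × 96 = 3072.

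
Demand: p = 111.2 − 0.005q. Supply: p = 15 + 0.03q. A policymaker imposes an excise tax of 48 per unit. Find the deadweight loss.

32914.29

Competitive equilibrium: 111.2 − 0.005q = 15 + 0.03q → q* = 2748.57143, p* = 97.45714.
With the tax, the buyer price exceeds the seller price by 48: (111.2 − 0.005q) − (15 + 0.03q) = 48 → q' = 1377.14286.
Δq = 2748.57143 − 1377.14286 = 1371.42857; the wedge equals the tax, 48.
Welfare loss = ½ × 1371.42857 × 48 = 32914.29.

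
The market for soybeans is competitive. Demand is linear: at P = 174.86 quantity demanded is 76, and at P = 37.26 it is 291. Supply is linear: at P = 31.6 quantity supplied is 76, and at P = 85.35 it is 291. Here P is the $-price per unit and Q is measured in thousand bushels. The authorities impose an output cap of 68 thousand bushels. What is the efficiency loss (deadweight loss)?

$12704.58 thousand

Demand slope = (37.26 − 174.86)/(291 − 76) = −0.64, so P = 223.5 − 0.64Q.
Supply slope = (85.35 − 31.6)/(291 − 76) = 0.25, so P = 12.6 + 0.25Q.
Competitive equilibrium: 223.5 − 0.64Q = 12.6 + 0.25Q → Q* = 236.9663, P* = 71.8416.
At Q = 68: demand price = 223.5 − 0.64·68 = 179.98; supply price = 12.6 + 0.25·68 = 29.6.
ΔQ = 236.9663 − 68 = 168.9663; wedge = 179.98 − 29.6 = 150.38.
Welfare loss = ½ × 168.9663 × 150.38 = $12704.58 thousand.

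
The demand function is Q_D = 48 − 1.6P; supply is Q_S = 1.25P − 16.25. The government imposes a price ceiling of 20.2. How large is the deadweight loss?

6.12

In inverse form: demand P = 30 − 0.625Q, supply P = 13 + 0.8Q.
Competitive equilibrium: 30 − 0.625Q = 13 + 0.8Q → Q* = 11.9298, P* = 22.5439.
At the ceiling P = 20.2, quantity supplied = (20.2 − 13)/0.8 = 9.
Willingness to pay at Q' = 9: 30 − 0.625·9 = 24.375.
ΔQ = 11.9298 − 9 = 2.9298; wedge = 24.375 − 20.2 = 4.175.
Deadweight loss = ½ × 2.9298 × 4.175 = 6.12.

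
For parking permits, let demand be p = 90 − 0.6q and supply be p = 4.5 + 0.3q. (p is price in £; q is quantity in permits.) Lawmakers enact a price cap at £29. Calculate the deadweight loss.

Competitive equilibrium: 90 − 0.6q = 4.5 + 0.3q → q* = 95, p* = 33.
At the ceiling p = 29, quantity supplied = (29 − 4.5)/0.3 = 81.6667.
Willingness to pay at q' = 81.6667: 90 − 0.6·81.6667 = 41.
Δq = 95 − 81.6667 = 13.3333; wedge = 41 − 29 = 12.
The triangle = ½ × 13.3333 × 12 = £80.

£80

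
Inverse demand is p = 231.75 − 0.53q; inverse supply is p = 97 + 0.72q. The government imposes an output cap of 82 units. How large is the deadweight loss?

Competitive equilibrium: 231.75 − 0.53q = 97 + 0.72q → q* = 107.8, p* = 174.616.
At q = 82: demand price = 231.75 − 0.53·82 = 188.29; supply price = 97 + 0.72·82 = 156.04.
Δq = 107.8 − 82 = 25.8; wedge = 188.29 − 156.04 = 32.25.
DWL = ½ × 25.8 × 32.25 = 416.025.

416.025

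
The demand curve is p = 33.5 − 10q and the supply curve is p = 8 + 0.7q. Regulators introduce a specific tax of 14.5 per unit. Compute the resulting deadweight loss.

Competitive equilibrium: 33.5 − 10q = 8 + 0.7q → q* = 2.38318, p* = 9.66822.
With the tax, the buyer price exceeds the seller price by 14.5: (33.5 − 10q) − (8 + 0.7q) = 14.5 → q' = 1.02804.
Δq = 2.38318 − 1.02804 = 1.35514; the wedge equals the tax, 14.5.
Deadweight loss = ½ × 1.35514 × 14.5 = 9.82.

9.82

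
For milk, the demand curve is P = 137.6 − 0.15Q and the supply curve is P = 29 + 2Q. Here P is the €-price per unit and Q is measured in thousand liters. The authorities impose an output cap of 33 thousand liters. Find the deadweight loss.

Competitive equilibrium: 137.6 − 0.15Q = 29 + 2Q → Q* = 50.5116, P* = 130.0233.
At Q = 33: demand price = 137.6 − 0.15·33 = 132.65; supply price = 29 + 2·33 = 95.
ΔQ = 50.5116 − 33 = 17.5116; wedge = 132.65 − 95 = 37.65.
Deadweight loss = ½ × 17.5116 × 37.65 = €329.66 thousand.

€329.66 thousand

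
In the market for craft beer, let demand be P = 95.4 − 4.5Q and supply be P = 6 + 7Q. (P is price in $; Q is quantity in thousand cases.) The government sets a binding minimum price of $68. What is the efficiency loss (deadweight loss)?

$16.33 thousand

Competitive equilibrium: 95.4 − 4.5Q = 6 + 7Q → Q* = 7.7739, P* = 60.4174.
At the floor P = 68, quantity demanded = (95.4 − 68)/4.5 = 6.0889.
Sellers' marginal cost at Q' = 6.0889: 6 + 7·6.0889 = 48.6223.
ΔQ = 7.7739 − 6.0889 = 1.685; wedge = 68 − 48.6223 = 19.3777.
Deadweight loss = ½ × 1.685 × 19.3777 = $16.33 thousand.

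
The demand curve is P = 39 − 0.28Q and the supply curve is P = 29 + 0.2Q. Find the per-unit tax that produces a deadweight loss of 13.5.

3.6

Competitive equilibrium: 39 − 0.28Q = 29 + 0.2Q → Q* = 20.8333, P* = 33.1667.
A tax t gives ΔQ = t/0.48 and wedge t, so DWL = t²/0.96.
t²/0.96 = 13.5 → t² = 12.96 → t = 3.6.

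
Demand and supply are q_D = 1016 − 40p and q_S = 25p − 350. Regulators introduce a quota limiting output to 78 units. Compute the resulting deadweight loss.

In inverse form: demand p = 25.4 − 0.025q, supply p = 14 + 0.04q.
Competitive equilibrium: 25.4 − 0.025q = 14 + 0.04q → q* = 175.3846, p* = 21.0154.
At q = 78: demand price = 25.4 − 0.025·78 = 23.45; supply price = 14 + 0.04·78 = 17.12.
Δq = 175.3846 − 78 = 97.3846; wedge = 23.45 − 17.12 = 6.33.
The triangle = ½ × 97.3846 × 6.33 = 308.22.

308.22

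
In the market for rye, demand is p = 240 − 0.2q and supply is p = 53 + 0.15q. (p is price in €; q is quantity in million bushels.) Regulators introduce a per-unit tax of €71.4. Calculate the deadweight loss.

Competitive equilibrium: 240 − 0.2q = 53 + 0.15q → q* = 534.2857, p* = 133.1429.
With the tax, the buyer price exceeds the seller price by 71.4: (240 − 0.2q) − (53 + 0.15q) = 71.4 → q' = 330.2857.
Δq = 534.2857 − 330.2857 = 204; the wedge equals the tax, 71.4.
DWL = ½ × 204 × 71.4 = €7282.80 million.

€7282.80 million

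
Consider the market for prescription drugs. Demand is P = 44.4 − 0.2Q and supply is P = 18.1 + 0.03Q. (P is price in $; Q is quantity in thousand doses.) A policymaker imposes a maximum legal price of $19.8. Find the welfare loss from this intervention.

Competitive equilibrium: 44.4 − 0.2Q = 18.1 + 0.03Q → Q* = 114.3478, P* = 21.5304.
At the ceiling P = 19.8, quantity supplied = (19.8 − 18.1)/0.03 = 56.6667.
Willingness to pay at Q' = 56.6667: 44.4 − 0.2·56.6667 = 33.0667.
ΔQ = 114.3478 − 56.6667 = 57.6811; wedge = 33.0667 − 19.8 = 13.2667.
DWL = ½ × 57.6811 × 13.2667 = $382.62 thousand.

$382.62 thousand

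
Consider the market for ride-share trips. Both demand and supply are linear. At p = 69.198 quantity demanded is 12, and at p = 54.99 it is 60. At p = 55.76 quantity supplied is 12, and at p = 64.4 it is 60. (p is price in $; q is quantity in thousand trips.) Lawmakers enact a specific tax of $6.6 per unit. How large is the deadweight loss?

$45.76 thousand

Demand slope = (54.99 − 69.198)/(60 − 12) = −0.296, so p = 72.75 − 0.296q.
Supply slope = (64.4 − 55.76)/(60 − 12) = 0.18, so p = 53.6 + 0.18q.
Competitive equilibrium: 72.75 − 0.296q = 53.6 + 0.18q → q* = 40.2311, p* = 60.8416.
With the tax, the buyer price exceeds the seller price by 6.6: (72.75 − 0.296q) − (53.6 + 0.18q) = 6.6 → q' = 26.3655.
Δq = 40.2311 − 26.3655 = 13.8656; the wedge equals the tax, 6.6.
Deadweight loss = ½ × 13.8656 × 6.6 = $45.76 thousand.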